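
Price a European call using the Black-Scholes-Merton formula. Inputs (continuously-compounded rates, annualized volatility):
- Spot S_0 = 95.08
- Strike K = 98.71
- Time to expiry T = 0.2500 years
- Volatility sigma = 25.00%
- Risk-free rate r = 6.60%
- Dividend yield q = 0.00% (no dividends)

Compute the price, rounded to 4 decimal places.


Answer: Price = 3.8483

Derivation:
d1 = (ln(S/K) + (r - q + 0.5*sigma^2) * T) / (sigma * sqrt(T)) = -0.10524093
d2 = d1 - sigma * sqrt(T) = -0.23024093
exp(-rT) = 0.98363538; exp(-qT) = 1.00000000
C = S_0 * exp(-qT) * N(d1) - K * exp(-rT) * N(d2)
N(d1) = 0.45809232; N(d2) = 0.40895228
C = 95.0800 * 1.00000000 * 0.45809232 - 98.7100 * 0.98363538 * 0.40895228 = 3.8483


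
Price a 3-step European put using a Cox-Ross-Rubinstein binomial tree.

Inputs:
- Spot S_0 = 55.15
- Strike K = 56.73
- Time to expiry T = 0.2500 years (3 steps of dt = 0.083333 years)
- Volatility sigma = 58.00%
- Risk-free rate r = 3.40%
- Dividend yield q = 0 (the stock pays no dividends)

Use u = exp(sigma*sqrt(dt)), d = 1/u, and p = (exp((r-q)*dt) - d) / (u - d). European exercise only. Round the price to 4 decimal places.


Answer: Price = V(0,0) = 7.4941

Derivation:
dt = T/N = 0.083333
u = exp(sigma*sqrt(dt)) = 1.182264; d = 1/u = 0.845834
p = (exp((r-q)*dt) - d) / (u - d) = 0.466673
Discount per step: exp(-r*dt) = 0.997171
Stock lattice S(k, i) with i counting down-moves:
  k=0: S(0,0) = 55.1500
  k=1: S(1,0) = 65.2019; S(1,1) = 46.6478
  k=2: S(2,0) = 77.0859; S(2,1) = 55.1500; S(2,2) = 39.4563
  k=3: S(3,0) = 91.1359; S(3,1) = 65.2019; S(3,2) = 46.6478; S(3,3) = 33.3735
Terminal payoffs V(N, i) = max(K - S_T, 0):
  V(3,0) = 0.000000; V(3,1) = 0.000000; V(3,2) = 10.082228; V(3,3) = 23.356505
Backward induction: V(k, i) = exp(-r*dt) * [p * V(k+1, i) + (1-p) * V(k+1, i+1)].
  V(2,0) = exp(-r*dt) * [p*0.000000 + (1-p)*0.000000] = 0.000000
  V(2,1) = exp(-r*dt) * [p*0.000000 + (1-p)*10.082228] = 5.361908
  V(2,2) = exp(-r*dt) * [p*10.082228 + (1-p)*23.356505] = 17.113198
  V(1,0) = exp(-r*dt) * [p*0.000000 + (1-p)*5.361908] = 2.851557
  V(1,1) = exp(-r*dt) * [p*5.361908 + (1-p)*17.113198] = 11.596282
  V(0,0) = exp(-r*dt) * [p*2.851557 + (1-p)*11.596282] = 7.494089


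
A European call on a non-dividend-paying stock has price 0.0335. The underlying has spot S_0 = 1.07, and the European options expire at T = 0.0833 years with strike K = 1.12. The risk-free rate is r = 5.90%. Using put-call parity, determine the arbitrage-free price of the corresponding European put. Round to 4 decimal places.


Answer: Put price = 0.0780

Derivation:
Put-call parity: C - P = S_0 * exp(-qT) - K * exp(-rT).
S_0 * exp(-qT) = 1.0700 * 1.00000000 = 1.07000000
K * exp(-rT) = 1.1200 * 0.99509736 = 1.11450904
P = C - S*exp(-qT) + K*exp(-rT)
P = 0.0335 - 1.07000000 + 1.11450904 = 0.0780


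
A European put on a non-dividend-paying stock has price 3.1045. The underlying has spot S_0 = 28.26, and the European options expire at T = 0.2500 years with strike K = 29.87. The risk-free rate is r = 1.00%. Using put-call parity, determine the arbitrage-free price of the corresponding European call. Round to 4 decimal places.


Put-call parity: C - P = S_0 * exp(-qT) - K * exp(-rT).
S_0 * exp(-qT) = 28.2600 * 1.00000000 = 28.26000000
K * exp(-rT) = 29.8700 * 0.99750312 = 29.79541827
C = P + S*exp(-qT) - K*exp(-rT)
C = 3.1045 + 28.26000000 - 29.79541827 = 1.5691

Answer: Call price = 1.5691


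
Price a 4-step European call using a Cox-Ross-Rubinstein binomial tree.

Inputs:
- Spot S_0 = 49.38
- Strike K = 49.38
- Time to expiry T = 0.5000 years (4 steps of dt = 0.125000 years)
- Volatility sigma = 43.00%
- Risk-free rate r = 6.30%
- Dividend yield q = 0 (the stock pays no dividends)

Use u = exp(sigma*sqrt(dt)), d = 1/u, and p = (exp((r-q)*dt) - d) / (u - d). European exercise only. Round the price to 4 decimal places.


dt = T/N = 0.125000
u = exp(sigma*sqrt(dt)) = 1.164193; d = 1/u = 0.858964
p = (exp((r-q)*dt) - d) / (u - d) = 0.487968
Discount per step: exp(-r*dt) = 0.992156
Stock lattice S(k, i) with i counting down-moves:
  k=0: S(0,0) = 49.3800
  k=1: S(1,0) = 57.4878; S(1,1) = 42.4157
  k=2: S(2,0) = 66.9269; S(2,1) = 49.3800; S(2,2) = 36.4335
  k=3: S(3,0) = 77.9158; S(3,1) = 57.4878; S(3,2) = 42.4157; S(3,3) = 31.2951
  k=4: S(4,0) = 90.7091; S(4,1) = 66.9269; S(4,2) = 49.3800; S(4,3) = 36.4335; S(4,4) = 26.8814
Terminal payoffs V(N, i) = max(S_T - K, 0):
  V(4,0) = 41.329067; V(4,1) = 17.546928; V(4,2) = 0.000000; V(4,3) = 0.000000; V(4,4) = 0.000000
Backward induction: V(k, i) = exp(-r*dt) * [p * V(k+1, i) + (1-p) * V(k+1, i+1)].
  V(3,0) = exp(-r*dt) * [p*41.329067 + (1-p)*17.546928] = 28.923187
  V(3,1) = exp(-r*dt) * [p*17.546928 + (1-p)*0.000000] = 8.495180
  V(3,2) = exp(-r*dt) * [p*0.000000 + (1-p)*0.000000] = 0.000000
  V(3,3) = exp(-r*dt) * [p*0.000000 + (1-p)*0.000000] = 0.000000
  V(2,0) = exp(-r*dt) * [p*28.923187 + (1-p)*8.495180] = 18.318571
  V(2,1) = exp(-r*dt) * [p*8.495180 + (1-p)*0.000000] = 4.112861
  V(2,2) = exp(-r*dt) * [p*0.000000 + (1-p)*0.000000] = 0.000000
  V(1,0) = exp(-r*dt) * [p*18.318571 + (1-p)*4.112861] = 10.958160
  V(1,1) = exp(-r*dt) * [p*4.112861 + (1-p)*0.000000] = 1.991203
  V(0,0) = exp(-r*dt) * [p*10.958160 + (1-p)*1.991203] = 6.316852

Answer: Price = V(0,0) = 6.3169


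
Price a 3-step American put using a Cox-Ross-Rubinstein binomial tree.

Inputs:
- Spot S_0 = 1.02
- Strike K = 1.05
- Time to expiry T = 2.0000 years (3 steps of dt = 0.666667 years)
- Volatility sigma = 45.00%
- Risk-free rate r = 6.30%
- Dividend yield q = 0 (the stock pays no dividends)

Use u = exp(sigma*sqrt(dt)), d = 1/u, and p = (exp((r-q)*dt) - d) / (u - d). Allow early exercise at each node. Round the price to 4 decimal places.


Answer: Price = V(0,0) = 0.2274

Derivation:
dt = T/N = 0.666667
u = exp(sigma*sqrt(dt)) = 1.444009; d = 1/u = 0.692516
p = (exp((r-q)*dt) - d) / (u - d) = 0.466243
Discount per step: exp(-r*dt) = 0.958870
Stock lattice S(k, i) with i counting down-moves:
  k=0: S(0,0) = 1.0200
  k=1: S(1,0) = 1.4729; S(1,1) = 0.7064
  k=2: S(2,0) = 2.1269; S(2,1) = 1.0200; S(2,2) = 0.4892
  k=3: S(3,0) = 3.0712; S(3,1) = 1.4729; S(3,2) = 0.7064; S(3,3) = 0.3388
Terminal payoffs V(N, i) = max(K - S_T, 0):
  V(3,0) = 0.000000; V(3,1) = 0.000000; V(3,2) = 0.343633; V(3,3) = 0.711241
Backward induction: V(k, i) = exp(-r*dt) * [p * V(k+1, i) + (1-p) * V(k+1, i+1)]; then take max(V_cont, immediate exercise) for American.
  V(2,0) = exp(-r*dt) * [p*0.000000 + (1-p)*0.000000] = 0.000000; exercise = 0.000000; V(2,0) = max -> 0.000000
  V(2,1) = exp(-r*dt) * [p*0.000000 + (1-p)*0.343633] = 0.175873; exercise = 0.030000; V(2,1) = max -> 0.175873
  V(2,2) = exp(-r*dt) * [p*0.343633 + (1-p)*0.711241] = 0.517643; exercise = 0.560830; V(2,2) = max -> 0.560830
  V(1,0) = exp(-r*dt) * [p*0.000000 + (1-p)*0.175873] = 0.090012; exercise = 0.000000; V(1,0) = max -> 0.090012
  V(1,1) = exp(-r*dt) * [p*0.175873 + (1-p)*0.560830] = 0.365661; exercise = 0.343633; V(1,1) = max -> 0.365661
  V(0,0) = exp(-r*dt) * [p*0.090012 + (1-p)*0.365661] = 0.227388; exercise = 0.030000; V(0,0) = max -> 0.227388


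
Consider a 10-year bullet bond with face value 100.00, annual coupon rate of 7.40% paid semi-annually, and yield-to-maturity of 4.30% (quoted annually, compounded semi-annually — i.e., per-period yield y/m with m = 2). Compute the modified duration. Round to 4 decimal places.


Coupon per period c = face * coupon_rate / m = 3.700000
Periods per year m = 2; per-period yield y/m = 0.021500
Number of cashflows N = 20
Cashflows (t years, CF_t, discount factor 1/(1+y/m)^(m*t), PV):
  t = 0.5000: CF_t = 3.700000, DF = 0.978953, PV = 3.622124
  t = 1.0000: CF_t = 3.700000, DF = 0.958348, PV = 3.545888
  t = 1.5000: CF_t = 3.700000, DF = 0.938177, PV = 3.471256
  t = 2.0000: CF_t = 3.700000, DF = 0.918431, PV = 3.398195
  t = 2.5000: CF_t = 3.700000, DF = 0.899100, PV = 3.326671
  t = 3.0000: CF_t = 3.700000, DF = 0.880177, PV = 3.256653
  t = 3.5000: CF_t = 3.700000, DF = 0.861651, PV = 3.188109
  t = 4.0000: CF_t = 3.700000, DF = 0.843515, PV = 3.121007
  t = 4.5000: CF_t = 3.700000, DF = 0.825762, PV = 3.055318
  t = 5.0000: CF_t = 3.700000, DF = 0.808381, PV = 2.991011
  t = 5.5000: CF_t = 3.700000, DF = 0.791367, PV = 2.928058
  t = 6.0000: CF_t = 3.700000, DF = 0.774711, PV = 2.866430
  t = 6.5000: CF_t = 3.700000, DF = 0.758405, PV = 2.806098
  t = 7.0000: CF_t = 3.700000, DF = 0.742442, PV = 2.747037
  t = 7.5000: CF_t = 3.700000, DF = 0.726816, PV = 2.689219
  t = 8.0000: CF_t = 3.700000, DF = 0.711518, PV = 2.632618
  t = 8.5000: CF_t = 3.700000, DF = 0.696543, PV = 2.577208
  t = 9.0000: CF_t = 3.700000, DF = 0.681882, PV = 2.522964
  t = 9.5000: CF_t = 3.700000, DF = 0.667530, PV = 2.469862
  t = 10.0000: CF_t = 103.700000, DF = 0.653480, PV = 67.765920
Price P = sum_t PV_t = 124.981644
First compute Macaulay numerator sum_t t * PV_t:
  t * PV_t at t = 0.5000: 1.811062
  t * PV_t at t = 1.0000: 3.545888
  t * PV_t at t = 1.5000: 5.206884
  t * PV_t at t = 2.0000: 6.796389
  t * PV_t at t = 2.5000: 8.316678
  t * PV_t at t = 3.0000: 9.769959
  t * PV_t at t = 3.5000: 11.158381
  t * PV_t at t = 4.0000: 12.484028
  t * PV_t at t = 4.5000: 13.748930
  t * PV_t at t = 5.0000: 14.955055
  t * PV_t at t = 5.5000: 16.104318
  t * PV_t at t = 6.0000: 17.198577
  t * PV_t at t = 6.5000: 18.239640
  t * PV_t at t = 7.0000: 19.229260
  t * PV_t at t = 7.5000: 20.169142
  t * PV_t at t = 8.0000: 21.060941
  t * PV_t at t = 8.5000: 21.906265
  t * PV_t at t = 9.0000: 22.706676
  t * PV_t at t = 9.5000: 23.463688
  t * PV_t at t = 10.0000: 677.659197
Macaulay duration D = 945.530958 / 124.981644 = 7.565359
Modified duration = D / (1 + y/m) = 7.565359 / (1 + 0.021500) = 7.406127

Answer: Modified duration = 7.4061


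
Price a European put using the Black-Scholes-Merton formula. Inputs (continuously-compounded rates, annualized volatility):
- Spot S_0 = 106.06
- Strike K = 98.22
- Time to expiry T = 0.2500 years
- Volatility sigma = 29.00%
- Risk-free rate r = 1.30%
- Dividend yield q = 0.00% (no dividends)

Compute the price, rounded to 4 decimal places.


Answer: Price = 2.6886

Derivation:
d1 = (ln(S/K) + (r - q + 0.5*sigma^2) * T) / (sigma * sqrt(T)) = 0.62453525
d2 = d1 - sigma * sqrt(T) = 0.47953525
exp(-rT) = 0.99675528; exp(-qT) = 1.00000000
P = K * exp(-rT) * N(-d2) - S_0 * exp(-qT) * N(-d1)
N(-d1) = 0.26613806; N(-d2) = 0.31577895
P = 98.2200 * 0.99675528 * 0.31577895 - 106.0600 * 1.00000000 * 0.26613806 = 2.6886


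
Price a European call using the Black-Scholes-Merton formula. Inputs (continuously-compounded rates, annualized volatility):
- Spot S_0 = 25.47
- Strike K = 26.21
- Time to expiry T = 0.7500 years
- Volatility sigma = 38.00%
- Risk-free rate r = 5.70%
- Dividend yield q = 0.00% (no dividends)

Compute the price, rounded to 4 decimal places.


Answer: Price = 3.4870

Derivation:
d1 = (ln(S/K) + (r - q + 0.5*sigma^2) * T) / (sigma * sqrt(T)) = 0.20742151
d2 = d1 - sigma * sqrt(T) = -0.12166815
exp(-rT) = 0.95815090; exp(-qT) = 1.00000000
C = S_0 * exp(-qT) * N(d1) - K * exp(-rT) * N(d2)
N(d1) = 0.58215966; N(d2) = 0.45158092
C = 25.4700 * 1.00000000 * 0.58215966 - 26.2100 * 0.95815090 * 0.45158092 = 3.4870


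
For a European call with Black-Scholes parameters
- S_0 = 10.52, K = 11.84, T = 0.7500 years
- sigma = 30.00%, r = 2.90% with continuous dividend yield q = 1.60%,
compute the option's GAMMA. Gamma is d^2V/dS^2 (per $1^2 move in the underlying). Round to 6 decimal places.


Answer: Gamma = 0.138381

Derivation:
d1 = -0.2875413039; d2 = -0.5473489250
phi(d1) = 0.3827862522; exp(-qT) = 0.9880717129; exp(-rT) = 0.9784848257
Gamma = exp(-qT) * phi(d1) / (S * sigma * sqrt(T)) = 0.9880717129 * 0.3827862522 / (10.5200 * 0.3000 * 0.8660254038) = 0.138381


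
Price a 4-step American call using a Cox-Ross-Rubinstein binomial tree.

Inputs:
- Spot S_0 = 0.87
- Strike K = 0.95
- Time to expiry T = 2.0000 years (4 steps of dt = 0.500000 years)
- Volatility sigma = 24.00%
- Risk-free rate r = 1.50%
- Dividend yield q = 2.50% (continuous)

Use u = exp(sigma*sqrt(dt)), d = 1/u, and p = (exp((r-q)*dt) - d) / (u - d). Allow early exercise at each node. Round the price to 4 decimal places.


dt = T/N = 0.500000
u = exp(sigma*sqrt(dt)) = 1.184956; d = 1/u = 0.843913
p = (exp((r-q)*dt) - d) / (u - d) = 0.443051
Discount per step: exp(-r*dt) = 0.992528
Stock lattice S(k, i) with i counting down-moves:
  k=0: S(0,0) = 0.8700
  k=1: S(1,0) = 1.0309; S(1,1) = 0.7342
  k=2: S(2,0) = 1.2216; S(2,1) = 0.8700; S(2,2) = 0.6196
  k=3: S(3,0) = 1.4475; S(3,1) = 1.0309; S(3,2) = 0.7342; S(3,3) = 0.5229
  k=4: S(4,0) = 1.7153; S(4,1) = 1.2216; S(4,2) = 0.8700; S(4,3) = 0.6196; S(4,4) = 0.4413
Terminal payoffs V(N, i) = max(S_T - K, 0):
  V(4,0) = 0.765253; V(4,1) = 0.271585; V(4,2) = 0.000000; V(4,3) = 0.000000; V(4,4) = 0.000000
Backward induction: V(k, i) = exp(-r*dt) * [p * V(k+1, i) + (1-p) * V(k+1, i+1)]; then take max(V_cont, immediate exercise) for American.
  V(3,0) = exp(-r*dt) * [p*0.765253 + (1-p)*0.271585] = 0.486641; exercise = 0.497524; V(3,0) = max -> 0.497524
  V(3,1) = exp(-r*dt) * [p*0.271585 + (1-p)*0.000000] = 0.119427; exercise = 0.080912; V(3,1) = max -> 0.119427
  V(3,2) = exp(-r*dt) * [p*0.000000 + (1-p)*0.000000] = 0.000000; exercise = 0.000000; V(3,2) = max -> 0.000000
  V(3,3) = exp(-r*dt) * [p*0.000000 + (1-p)*0.000000] = 0.000000; exercise = 0.000000; V(3,3) = max -> 0.000000
  V(2,0) = exp(-r*dt) * [p*0.497524 + (1-p)*0.119427] = 0.284799; exercise = 0.271585; V(2,0) = max -> 0.284799
  V(2,1) = exp(-r*dt) * [p*0.119427 + (1-p)*0.000000] = 0.052517; exercise = 0.000000; V(2,1) = max -> 0.052517
  V(2,2) = exp(-r*dt) * [p*0.000000 + (1-p)*0.000000] = 0.000000; exercise = 0.000000; V(2,2) = max -> 0.000000
  V(1,0) = exp(-r*dt) * [p*0.284799 + (1-p)*0.052517] = 0.154268; exercise = 0.080912; V(1,0) = max -> 0.154268
  V(1,1) = exp(-r*dt) * [p*0.052517 + (1-p)*0.000000] = 0.023094; exercise = 0.000000; V(1,1) = max -> 0.023094
  V(0,0) = exp(-r*dt) * [p*0.154268 + (1-p)*0.023094] = 0.080604; exercise = 0.000000; V(0,0) = max -> 0.080604

Answer: Price = V(0,0) = 0.0806


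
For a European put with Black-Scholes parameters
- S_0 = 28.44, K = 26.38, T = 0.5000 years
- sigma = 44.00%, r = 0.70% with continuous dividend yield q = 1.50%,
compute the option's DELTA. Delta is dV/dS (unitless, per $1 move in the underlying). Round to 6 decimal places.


Answer: Delta = -0.347731

Derivation:
d1 = 0.3843782889; d2 = 0.0732513052
phi(d1) = 0.3705333341; exp(-qT) = 0.9925280548; exp(-rT) = 0.9965061179
N(-d1) = 0.3503490449
Delta = -exp(-qT) * N(-d1) = -0.9925280548 * 0.3503490449 = -0.347731


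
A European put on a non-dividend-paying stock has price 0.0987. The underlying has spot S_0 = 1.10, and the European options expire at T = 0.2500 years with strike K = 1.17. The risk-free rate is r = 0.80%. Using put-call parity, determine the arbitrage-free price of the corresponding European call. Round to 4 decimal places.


Put-call parity: C - P = S_0 * exp(-qT) - K * exp(-rT).
S_0 * exp(-qT) = 1.1000 * 1.00000000 = 1.10000000
K * exp(-rT) = 1.1700 * 0.99800200 = 1.16766234
C = P + S*exp(-qT) - K*exp(-rT)
C = 0.0987 + 1.10000000 - 1.16766234 = 0.0310

Answer: Call price = 0.0310


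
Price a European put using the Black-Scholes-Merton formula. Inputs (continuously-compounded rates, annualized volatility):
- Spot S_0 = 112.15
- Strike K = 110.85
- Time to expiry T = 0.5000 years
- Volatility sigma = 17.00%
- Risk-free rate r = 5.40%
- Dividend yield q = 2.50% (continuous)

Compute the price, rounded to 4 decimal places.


Answer: Price = 3.9333

Derivation:
d1 = (ln(S/K) + (r - q + 0.5*sigma^2) * T) / (sigma * sqrt(T)) = 0.27772097
d2 = d1 - sigma * sqrt(T) = 0.15751282
exp(-rT) = 0.97336124; exp(-qT) = 0.98757780
P = K * exp(-rT) * N(-d2) - S_0 * exp(-qT) * N(-d1)
N(-d1) = 0.39061328; N(-d2) = 0.43742035
P = 110.8500 * 0.97336124 * 0.43742035 - 112.1500 * 0.98757780 * 0.39061328 = 3.9333


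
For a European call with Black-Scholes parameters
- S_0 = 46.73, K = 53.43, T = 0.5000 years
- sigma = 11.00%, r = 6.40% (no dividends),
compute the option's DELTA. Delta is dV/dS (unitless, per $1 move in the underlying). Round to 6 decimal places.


Answer: Delta = 0.101635

Derivation:
d1 = -1.2722911793; d2 = -1.3500729252
phi(d1) = 0.1775858801; exp(-qT) = 1.0000000000; exp(-rT) = 0.9685065821
N(d1) = 0.1016348407
Delta = exp(-qT) * N(d1) = 1.0000000000 * 0.1016348407 = 0.101635


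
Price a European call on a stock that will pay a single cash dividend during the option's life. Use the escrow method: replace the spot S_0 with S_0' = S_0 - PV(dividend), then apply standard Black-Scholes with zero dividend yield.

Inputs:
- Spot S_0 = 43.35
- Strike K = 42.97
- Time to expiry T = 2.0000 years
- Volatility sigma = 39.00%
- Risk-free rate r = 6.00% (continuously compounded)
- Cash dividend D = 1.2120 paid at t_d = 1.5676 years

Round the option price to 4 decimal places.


Answer: Price = 10.9457

Derivation:
PV(D) = D * exp(-r * t_d) = 1.2120 * 0.91023179 = 1.10320093
S_0' = S_0 - PV(D) = 43.3500 - 1.10320093 = 42.24679907
d1 = (ln(S_0'/K) + (r + sigma^2/2)*T) / (sigma*sqrt(T)) = 0.46256821
d2 = d1 - sigma*sqrt(T) = -0.08897508
exp(-rT) = 0.88692044
N(d1) = 0.67816305; N(d2) = 0.46455086
C = S_0' * N(d1) - K * exp(-rT) * N(d2) = 42.24679907 * 0.67816305 - 42.9700 * 0.88692044 * 0.46455086 = 10.9457


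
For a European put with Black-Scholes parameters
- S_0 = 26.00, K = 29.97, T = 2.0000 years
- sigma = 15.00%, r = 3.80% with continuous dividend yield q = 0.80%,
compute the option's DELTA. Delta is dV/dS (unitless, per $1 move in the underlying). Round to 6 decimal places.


Answer: Delta = -0.600937

Derivation:
d1 = -0.2809587128; d2 = -0.4930907471
phi(d1) = 0.3835031546; exp(-qT) = 0.9841273201; exp(-rT) = 0.9268162066
N(-d1) = 0.6106289664
Delta = -exp(-qT) * N(-d1) = -0.9841273201 * 0.6106289664 = -0.600937


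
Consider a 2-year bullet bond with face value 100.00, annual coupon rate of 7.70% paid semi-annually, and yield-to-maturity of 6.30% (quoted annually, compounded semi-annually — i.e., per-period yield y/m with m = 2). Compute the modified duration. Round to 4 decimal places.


Answer: Modified duration = 1.8353

Derivation:
Coupon per period c = face * coupon_rate / m = 3.850000
Periods per year m = 2; per-period yield y/m = 0.031500
Number of cashflows N = 4
Cashflows (t years, CF_t, discount factor 1/(1+y/m)^(m*t), PV):
  t = 0.5000: CF_t = 3.850000, DF = 0.969462, PV = 3.732429
  t = 1.0000: CF_t = 3.850000, DF = 0.939856, PV = 3.618447
  t = 1.5000: CF_t = 3.850000, DF = 0.911155, PV = 3.507947
  t = 2.0000: CF_t = 103.850000, DF = 0.883330, PV = 91.733840
Price P = sum_t PV_t = 102.592663
First compute Macaulay numerator sum_t t * PV_t:
  t * PV_t at t = 0.5000: 1.866214
  t * PV_t at t = 1.0000: 3.618447
  t * PV_t at t = 1.5000: 5.261921
  t * PV_t at t = 2.0000: 183.467679
Macaulay duration D = 194.214261 / 102.592663 = 1.893062
Modified duration = D / (1 + y/m) = 1.893062 / (1 + 0.031500) = 1.835251


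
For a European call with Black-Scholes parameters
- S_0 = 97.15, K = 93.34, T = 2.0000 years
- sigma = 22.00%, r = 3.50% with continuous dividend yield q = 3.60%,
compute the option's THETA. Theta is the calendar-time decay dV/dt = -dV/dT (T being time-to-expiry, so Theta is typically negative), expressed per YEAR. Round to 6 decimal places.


Answer: Theta = -2.198280

Derivation:
d1 = 0.2777240157; d2 = -0.0334029681
phi(d1) = 0.3838498388; exp(-qT) = 0.9305308958; exp(-rT) = 0.9323938199
Theta = -S*exp(-qT)*phi(d1)*sigma/(2*sqrt(T)) - r*K*exp(-rT)*N(d2) + q*S*exp(-qT)*N(d1)
N(d1) = 0.6093878881; N(d2) = 0.4866766214; sqrt(T) = 1.4142135624
Term 1 = -97.1500 * 0.9305308958 * 0.3838498388 * 0.2200 / (2 * 1.4142135624) = -2.6990607029
Term 2 = -0.0350 * 93.3400 * 0.9323938199 * 0.4866766214 = -1.4824351760
Term 3 = 0.0360 * 97.1500 * 0.9305308958 * 0.6093878881 = 1.9832155598
Theta = -2.6990607029 + (-1.4824351760) + (1.9832155598) = -2.198280


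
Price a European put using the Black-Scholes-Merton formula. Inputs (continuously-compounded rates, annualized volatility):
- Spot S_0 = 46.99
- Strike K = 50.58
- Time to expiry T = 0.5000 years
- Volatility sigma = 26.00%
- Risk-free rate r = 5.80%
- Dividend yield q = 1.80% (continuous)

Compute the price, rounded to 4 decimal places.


d1 = (ln(S/K) + (r - q + 0.5*sigma^2) * T) / (sigma * sqrt(T)) = -0.19973824
d2 = d1 - sigma * sqrt(T) = -0.38358600
exp(-rT) = 0.97141646; exp(-qT) = 0.99104038
P = K * exp(-rT) * N(-d2) - S_0 * exp(-qT) * N(-d1)
N(-d1) = 0.57915735; N(-d2) = 0.64935734
P = 50.5800 * 0.97141646 * 0.64935734 - 46.9900 * 0.99104038 * 0.57915735 = 4.9349

Answer: Price = 4.9349


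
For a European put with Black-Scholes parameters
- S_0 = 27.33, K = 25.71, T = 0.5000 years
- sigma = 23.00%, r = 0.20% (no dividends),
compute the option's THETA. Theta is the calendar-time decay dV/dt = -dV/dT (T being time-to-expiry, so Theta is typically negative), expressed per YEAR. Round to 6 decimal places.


Answer: Theta = -1.573236

Derivation:
d1 = 0.4631855542; d2 = 0.3005509946
phi(d1) = 0.3583629562; exp(-qT) = 1.0000000000; exp(-rT) = 0.9990004998
Theta = -S*exp(-qT)*phi(d1)*sigma/(2*sqrt(T)) + r*K*exp(-rT)*N(-d2) - q*S*exp(-qT)*N(-d1)
N(-d1) = 0.3216156849; N(-d2) = 0.3818784526; sqrt(T) = 0.7071067812
Term 1 = -27.3300 * 1.0000000000 * 0.3583629562 * 0.2300 / (2 * 0.7071067812) = -1.5928525693
Term 2 = 0.0020 * 25.7100 * 0.9990004998 * 0.3818784526 = 0.0196165637
Term 3 = 0 (no dividend yield, q = 0)
Theta = -1.5928525693 + (0.0196165637) + (0.0000000000) = -1.573236


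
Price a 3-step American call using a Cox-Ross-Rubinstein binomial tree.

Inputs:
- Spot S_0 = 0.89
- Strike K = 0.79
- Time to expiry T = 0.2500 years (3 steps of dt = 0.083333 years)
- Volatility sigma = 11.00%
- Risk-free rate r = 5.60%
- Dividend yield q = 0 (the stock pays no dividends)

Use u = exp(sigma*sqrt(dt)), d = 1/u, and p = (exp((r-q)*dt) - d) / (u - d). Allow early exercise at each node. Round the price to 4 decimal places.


dt = T/N = 0.083333
u = exp(sigma*sqrt(dt)) = 1.032264; d = 1/u = 0.968745
p = (exp((r-q)*dt) - d) / (u - d) = 0.565702
Discount per step: exp(-r*dt) = 0.995344
Stock lattice S(k, i) with i counting down-moves:
  k=0: S(0,0) = 0.8900
  k=1: S(1,0) = 0.9187; S(1,1) = 0.8622
  k=2: S(2,0) = 0.9484; S(2,1) = 0.8900; S(2,2) = 0.8352
  k=3: S(3,0) = 0.9790; S(3,1) = 0.9187; S(3,2) = 0.8622; S(3,3) = 0.8091
Terminal payoffs V(N, i) = max(S_T - K, 0):
  V(3,0) = 0.188954; V(3,1) = 0.128715; V(3,2) = 0.072183; V(3,3) = 0.019129
Backward induction: V(k, i) = exp(-r*dt) * [p * V(k+1, i) + (1-p) * V(k+1, i+1)]; then take max(V_cont, immediate exercise) for American.
  V(2,0) = exp(-r*dt) * [p*0.188954 + (1-p)*0.128715] = 0.162034; exercise = 0.158356; V(2,0) = max -> 0.162034
  V(2,1) = exp(-r*dt) * [p*0.128715 + (1-p)*0.072183] = 0.103678; exercise = 0.100000; V(2,1) = max -> 0.103678
  V(2,2) = exp(-r*dt) * [p*0.072183 + (1-p)*0.019129] = 0.048913; exercise = 0.045235; V(2,2) = max -> 0.048913
  V(1,0) = exp(-r*dt) * [p*0.162034 + (1-p)*0.103678] = 0.136054; exercise = 0.128715; V(1,0) = max -> 0.136054
  V(1,1) = exp(-r*dt) * [p*0.103678 + (1-p)*0.048913] = 0.079522; exercise = 0.072183; V(1,1) = max -> 0.079522
  V(0,0) = exp(-r*dt) * [p*0.136054 + (1-p)*0.079522] = 0.110983; exercise = 0.100000; V(0,0) = max -> 0.110983

Answer: Price = V(0,0) = 0.1110


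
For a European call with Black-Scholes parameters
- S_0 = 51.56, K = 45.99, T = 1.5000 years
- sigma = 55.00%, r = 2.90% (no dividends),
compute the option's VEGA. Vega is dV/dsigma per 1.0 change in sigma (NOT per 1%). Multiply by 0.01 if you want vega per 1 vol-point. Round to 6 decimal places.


d1 = 0.5710980830; d2 = -0.1025115963
phi(d1) = 0.3389119149; exp(-qT) = 1.0000000000; exp(-rT) = 0.9574325541
Vega = S * exp(-qT) * phi(d1) * sqrt(T) = 51.5600 * 1.0000000000 * 0.3389119149 * 1.2247448714 = 21.401557

Answer: Vega = 21.401557


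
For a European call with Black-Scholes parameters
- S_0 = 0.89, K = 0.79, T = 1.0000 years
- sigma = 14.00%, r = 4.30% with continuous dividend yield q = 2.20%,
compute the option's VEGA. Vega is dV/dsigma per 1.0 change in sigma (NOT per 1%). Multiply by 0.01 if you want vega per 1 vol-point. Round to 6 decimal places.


Answer: Vega = 0.195662

Derivation:
d1 = 1.0713465519; d2 = 0.9313465519
phi(d1) = 0.2247356963; exp(-qT) = 0.9782402351; exp(-rT) = 0.9579113901
Vega = S * exp(-qT) * phi(d1) * sqrt(T) = 0.8900 * 0.9782402351 * 0.2247356963 * 1.0000000000 = 0.195662


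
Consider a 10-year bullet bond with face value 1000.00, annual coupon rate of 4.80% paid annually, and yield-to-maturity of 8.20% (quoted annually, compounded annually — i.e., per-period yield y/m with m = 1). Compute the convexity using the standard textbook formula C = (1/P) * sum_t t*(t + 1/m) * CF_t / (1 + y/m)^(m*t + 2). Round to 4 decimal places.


Coupon per period c = face * coupon_rate / m = 48.000000
Periods per year m = 1; per-period yield y/m = 0.082000
Number of cashflows N = 10
Cashflows (t years, CF_t, discount factor 1/(1+y/m)^(m*t), PV):
  t = 1.0000: CF_t = 48.000000, DF = 0.924214, PV = 44.362292
  t = 2.0000: CF_t = 48.000000, DF = 0.854172, PV = 41.000270
  t = 3.0000: CF_t = 48.000000, DF = 0.789438, PV = 37.893041
  t = 4.0000: CF_t = 48.000000, DF = 0.729610, PV = 35.021294
  t = 5.0000: CF_t = 48.000000, DF = 0.674316, PV = 32.367185
  t = 6.0000: CF_t = 48.000000, DF = 0.623213, PV = 29.914219
  t = 7.0000: CF_t = 48.000000, DF = 0.575982, PV = 27.647153
  t = 8.0000: CF_t = 48.000000, DF = 0.532331, PV = 25.551897
  t = 9.0000: CF_t = 48.000000, DF = 0.491988, PV = 23.615432
  t = 10.0000: CF_t = 1048.000000, DF = 0.454703, PV = 476.528275
Price P = sum_t PV_t = 773.901058
Convexity numerator sum_t t*(t + 1/m) * CF_t / (1+y/m)^(m*t + 2):
  t = 1.0000: term = 75.786081
  t = 2.0000: term = 210.127767
  t = 3.0000: term = 388.406223
  t = 4.0000: term = 598.284385
  t = 5.0000: term = 829.414582
  t = 6.0000: term = 1073.179682
  t = 7.0000: term = 1322.464179
  t = 8.0000: term = 1571.452022
  t = 9.0000: term = 1815.448269
  t = 10.0000: term = 44774.097285
Convexity = (1/P) * sum = 52658.660476 / 773.901058 = 68.043143

Answer: Convexity = 68.0431


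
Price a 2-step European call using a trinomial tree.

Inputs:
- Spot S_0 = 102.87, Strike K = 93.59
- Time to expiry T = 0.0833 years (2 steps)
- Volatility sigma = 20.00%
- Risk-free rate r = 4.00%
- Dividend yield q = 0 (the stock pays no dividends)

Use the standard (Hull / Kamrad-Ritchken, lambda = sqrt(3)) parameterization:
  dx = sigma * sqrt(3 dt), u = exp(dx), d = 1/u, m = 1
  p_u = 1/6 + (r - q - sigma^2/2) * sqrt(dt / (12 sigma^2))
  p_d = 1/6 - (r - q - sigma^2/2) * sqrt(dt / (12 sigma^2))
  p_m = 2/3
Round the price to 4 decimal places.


Answer: Price = V(0,0) = 9.7016

Derivation:
dt = T/N = 0.041650; dx = sigma*sqrt(3*dt) = 0.070697
u = exp(dx) = 1.073255; d = 1/u = 0.931745
p_u = 0.172558, p_m = 0.666667, p_d = 0.160775
Discount per step: exp(-r*dt) = 0.998335
Stock lattice S(k, j) with j the centered position index:
  k=0: S(0,+0) = 102.8700
  k=1: S(1,-1) = 95.8486; S(1,+0) = 102.8700; S(1,+1) = 110.4058
  k=2: S(2,-2) = 89.3064; S(2,-1) = 95.8486; S(2,+0) = 102.8700; S(2,+1) = 110.4058; S(2,+2) = 118.4936
Terminal payoffs V(N, j) = max(S_T - K, 0):
  V(2,-2) = 0.000000; V(2,-1) = 2.258567; V(2,+0) = 9.280000; V(2,+1) = 16.815791; V(2,+2) = 24.903621
Backward induction: V(k, j) = exp(-r*dt) * [p_u * V(k+1, j+1) + p_m * V(k+1, j) + p_d * V(k+1, j-1)]
  V(1,-1) = exp(-r*dt) * [p_u*9.280000 + p_m*2.258567 + p_d*0.000000] = 3.101878
  V(1,+0) = exp(-r*dt) * [p_u*16.815791 + p_m*9.280000 + p_d*2.258567] = 9.435755
  V(1,+1) = exp(-r*dt) * [p_u*24.903621 + p_m*16.815791 + p_d*9.280000] = 16.971544
  V(0,+0) = exp(-r*dt) * [p_u*16.971544 + p_m*9.435755 + p_d*3.101878] = 9.701609


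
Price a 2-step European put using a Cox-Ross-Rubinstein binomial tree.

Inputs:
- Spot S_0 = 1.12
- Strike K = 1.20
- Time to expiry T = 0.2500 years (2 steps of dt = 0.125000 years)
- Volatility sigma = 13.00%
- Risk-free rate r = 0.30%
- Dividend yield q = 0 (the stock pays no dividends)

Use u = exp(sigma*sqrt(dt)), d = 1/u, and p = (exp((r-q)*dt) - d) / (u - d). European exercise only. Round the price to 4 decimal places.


Answer: Price = V(0,0) = 0.0858

Derivation:
dt = T/N = 0.125000
u = exp(sigma*sqrt(dt)) = 1.047035; d = 1/u = 0.955078
p = (exp((r-q)*dt) - d) / (u - d) = 0.492590
Discount per step: exp(-r*dt) = 0.999625
Stock lattice S(k, i) with i counting down-moves:
  k=0: S(0,0) = 1.1200
  k=1: S(1,0) = 1.1727; S(1,1) = 1.0697
  k=2: S(2,0) = 1.2278; S(2,1) = 1.1200; S(2,2) = 1.0216
Terminal payoffs V(N, i) = max(K - S_T, 0):
  V(2,0) = 0.000000; V(2,1) = 0.080000; V(2,2) = 0.178364
Backward induction: V(k, i) = exp(-r*dt) * [p * V(k+1, i) + (1-p) * V(k+1, i+1)].
  V(1,0) = exp(-r*dt) * [p*0.000000 + (1-p)*0.080000] = 0.040578
  V(1,1) = exp(-r*dt) * [p*0.080000 + (1-p)*0.178364] = 0.129862
  V(0,0) = exp(-r*dt) * [p*0.040578 + (1-p)*0.129862] = 0.085849


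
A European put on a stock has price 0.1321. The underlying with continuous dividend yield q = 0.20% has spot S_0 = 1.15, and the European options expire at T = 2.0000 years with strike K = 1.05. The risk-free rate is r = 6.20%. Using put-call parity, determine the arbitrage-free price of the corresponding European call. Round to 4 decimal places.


Put-call parity: C - P = S_0 * exp(-qT) - K * exp(-rT).
S_0 * exp(-qT) = 1.1500 * 0.99600799 = 1.14540919
K * exp(-rT) = 1.0500 * 0.88337984 = 0.92754883
C = P + S*exp(-qT) - K*exp(-rT)
C = 0.1321 + 1.14540919 - 0.92754883 = 0.3500

Answer: Call price = 0.3500


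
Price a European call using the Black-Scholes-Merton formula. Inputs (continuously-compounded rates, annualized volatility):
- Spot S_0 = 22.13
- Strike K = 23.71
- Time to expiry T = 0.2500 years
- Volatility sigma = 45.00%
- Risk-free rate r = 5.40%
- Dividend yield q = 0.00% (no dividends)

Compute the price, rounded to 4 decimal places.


Answer: Price = 1.4691

Derivation:
d1 = (ln(S/K) + (r - q + 0.5*sigma^2) * T) / (sigma * sqrt(T)) = -0.13400109
d2 = d1 - sigma * sqrt(T) = -0.35900109
exp(-rT) = 0.98659072; exp(-qT) = 1.00000000
C = S_0 * exp(-qT) * N(d1) - K * exp(-rT) * N(d2)
N(d1) = 0.44670085; N(d2) = 0.35979714
C = 22.1300 * 1.00000000 * 0.44670085 - 23.7100 * 0.98659072 * 0.35979714 = 1.4691


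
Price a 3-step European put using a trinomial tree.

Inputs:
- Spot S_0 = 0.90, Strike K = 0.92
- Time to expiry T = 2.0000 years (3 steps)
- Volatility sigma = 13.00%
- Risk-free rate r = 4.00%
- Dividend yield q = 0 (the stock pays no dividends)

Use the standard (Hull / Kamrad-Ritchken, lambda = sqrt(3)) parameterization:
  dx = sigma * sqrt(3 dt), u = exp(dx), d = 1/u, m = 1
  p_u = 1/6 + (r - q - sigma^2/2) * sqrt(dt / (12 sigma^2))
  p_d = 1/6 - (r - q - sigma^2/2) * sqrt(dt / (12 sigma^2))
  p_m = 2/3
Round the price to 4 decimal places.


dt = T/N = 0.666667; dx = sigma*sqrt(3*dt) = 0.183848
u = exp(dx) = 1.201833; d = 1/u = 0.832062
p_u = 0.223870, p_m = 0.666667, p_d = 0.109464
Discount per step: exp(-r*dt) = 0.973686
Stock lattice S(k, j) with j the centered position index:
  k=0: S(0,+0) = 0.9000
  k=1: S(1,-1) = 0.7489; S(1,+0) = 0.9000; S(1,+1) = 1.0816
  k=2: S(2,-2) = 0.6231; S(2,-1) = 0.7489; S(2,+0) = 0.9000; S(2,+1) = 1.0816; S(2,+2) = 1.3000
  k=3: S(3,-3) = 0.5185; S(3,-2) = 0.6231; S(3,-1) = 0.7489; S(3,+0) = 0.9000; S(3,+1) = 1.0816; S(3,+2) = 1.3000; S(3,+3) = 1.5623
Terminal payoffs V(N, j) = max(K - S_T, 0):
  V(3,-3) = 0.401546; V(3,-2) = 0.296905; V(3,-1) = 0.171144; V(3,+0) = 0.020000; V(3,+1) = 0.000000; V(3,+2) = 0.000000; V(3,+3) = 0.000000
Backward induction: V(k, j) = exp(-r*dt) * [p_u * V(k+1, j+1) + p_m * V(k+1, j) + p_d * V(k+1, j-1)]
  V(2,-2) = exp(-r*dt) * [p_u*0.171144 + p_m*0.296905 + p_d*0.401546] = 0.272832
  V(2,-1) = exp(-r*dt) * [p_u*0.020000 + p_m*0.171144 + p_d*0.296905] = 0.147098
  V(2,+0) = exp(-r*dt) * [p_u*0.000000 + p_m*0.020000 + p_d*0.171144] = 0.031224
  V(2,+1) = exp(-r*dt) * [p_u*0.000000 + p_m*0.000000 + p_d*0.020000] = 0.002132
  V(2,+2) = exp(-r*dt) * [p_u*0.000000 + p_m*0.000000 + p_d*0.000000] = 0.000000
  V(1,-1) = exp(-r*dt) * [p_u*0.031224 + p_m*0.147098 + p_d*0.272832] = 0.131370
  V(1,+0) = exp(-r*dt) * [p_u*0.002132 + p_m*0.031224 + p_d*0.147098] = 0.036411
  V(1,+1) = exp(-r*dt) * [p_u*0.000000 + p_m*0.002132 + p_d*0.031224] = 0.004712
  V(0,+0) = exp(-r*dt) * [p_u*0.004712 + p_m*0.036411 + p_d*0.131370] = 0.038664

Answer: Price = V(0,0) = 0.0387


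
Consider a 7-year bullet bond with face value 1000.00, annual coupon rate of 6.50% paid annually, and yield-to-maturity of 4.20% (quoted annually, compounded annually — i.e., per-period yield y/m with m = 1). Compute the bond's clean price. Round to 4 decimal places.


Answer: Price = 1137.0327

Derivation:
Coupon per period c = face * coupon_rate / m = 65.000000
Periods per year m = 1; per-period yield y/m = 0.042000
Number of cashflows N = 7
Cashflows (t years, CF_t, discount factor 1/(1+y/m)^(m*t), PV):
  t = 1.0000: CF_t = 65.000000, DF = 0.959693, PV = 62.380038
  t = 2.0000: CF_t = 65.000000, DF = 0.921010, PV = 59.865680
  t = 3.0000: CF_t = 65.000000, DF = 0.883887, PV = 57.452668
  t = 4.0000: CF_t = 65.000000, DF = 0.848260, PV = 55.136917
  t = 5.0000: CF_t = 65.000000, DF = 0.814069, PV = 52.914508
  t = 6.0000: CF_t = 65.000000, DF = 0.781257, PV = 50.781677
  t = 7.0000: CF_t = 1065.000000, DF = 0.749766, PV = 798.501203
Price P = sum_t PV_t = 1137.032692


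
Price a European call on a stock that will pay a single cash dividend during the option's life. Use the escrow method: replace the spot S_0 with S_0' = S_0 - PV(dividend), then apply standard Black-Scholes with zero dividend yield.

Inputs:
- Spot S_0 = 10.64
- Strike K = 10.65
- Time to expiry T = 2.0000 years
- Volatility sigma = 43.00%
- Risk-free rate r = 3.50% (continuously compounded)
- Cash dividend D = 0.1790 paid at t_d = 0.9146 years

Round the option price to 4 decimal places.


PV(D) = D * exp(-r * t_d) = 0.1790 * 0.96849593 = 0.17336077
S_0' = S_0 - PV(D) = 10.6400 - 0.17336077 = 10.46663923
d1 = (ln(S_0'/K) + (r + sigma^2/2)*T) / (sigma*sqrt(T)) = 0.39060758
d2 = d1 - sigma*sqrt(T) = -0.21750425
exp(-rT) = 0.93239382
N(d1) = 0.65195634; N(d2) = 0.41390770
C = S_0' * N(d1) - K * exp(-rT) * N(d2) = 10.46663923 * 0.65195634 - 10.6500 * 0.93239382 * 0.41390770 = 2.7137

Answer: Price = 2.7137


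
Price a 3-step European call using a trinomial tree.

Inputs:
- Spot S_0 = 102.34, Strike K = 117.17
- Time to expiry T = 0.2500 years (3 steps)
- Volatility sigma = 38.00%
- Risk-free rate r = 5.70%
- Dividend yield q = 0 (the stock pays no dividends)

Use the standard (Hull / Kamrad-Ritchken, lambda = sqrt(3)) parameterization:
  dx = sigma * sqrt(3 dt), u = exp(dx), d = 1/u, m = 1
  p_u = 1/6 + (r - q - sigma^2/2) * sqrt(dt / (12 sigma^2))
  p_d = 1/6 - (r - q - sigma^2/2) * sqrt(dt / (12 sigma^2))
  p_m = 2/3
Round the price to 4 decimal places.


Answer: Price = V(0,0) = 3.4845

Derivation:
dt = T/N = 0.083333; dx = sigma*sqrt(3*dt) = 0.190000
u = exp(dx) = 1.209250; d = 1/u = 0.826959
p_u = 0.163333, p_m = 0.666667, p_d = 0.170000
Discount per step: exp(-r*dt) = 0.995261
Stock lattice S(k, j) with j the centered position index:
  k=0: S(0,+0) = 102.3400
  k=1: S(1,-1) = 84.6310; S(1,+0) = 102.3400; S(1,+1) = 123.7546
  k=2: S(2,-2) = 69.9864; S(2,-1) = 84.6310; S(2,+0) = 102.3400; S(2,+1) = 123.7546; S(2,+2) = 149.6502
  k=3: S(3,-3) = 57.8759; S(3,-2) = 69.9864; S(3,-1) = 84.6310; S(3,+0) = 102.3400; S(3,+1) = 123.7546; S(3,+2) = 149.6502; S(3,+3) = 180.9645
Terminal payoffs V(N, j) = max(S_T - K, 0):
  V(3,-3) = 0.000000; V(3,-2) = 0.000000; V(3,-1) = 0.000000; V(3,+0) = 0.000000; V(3,+1) = 6.584604; V(3,+2) = 32.480205; V(3,+3) = 63.794450
Backward induction: V(k, j) = exp(-r*dt) * [p_u * V(k+1, j+1) + p_m * V(k+1, j) + p_d * V(k+1, j-1)]
  V(2,-2) = exp(-r*dt) * [p_u*0.000000 + p_m*0.000000 + p_d*0.000000] = 0.000000
  V(2,-1) = exp(-r*dt) * [p_u*0.000000 + p_m*0.000000 + p_d*0.000000] = 0.000000
  V(2,+0) = exp(-r*dt) * [p_u*6.584604 + p_m*0.000000 + p_d*0.000000] = 1.070389
  V(2,+1) = exp(-r*dt) * [p_u*32.480205 + p_m*6.584604 + p_d*0.000000] = 9.648895
  V(2,+2) = exp(-r*dt) * [p_u*63.794450 + p_m*32.480205 + p_d*6.584604] = 33.035322
  V(1,-1) = exp(-r*dt) * [p_u*1.070389 + p_m*0.000000 + p_d*0.000000] = 0.174002
  V(1,+0) = exp(-r*dt) * [p_u*9.648895 + p_m*1.070389 + p_d*0.000000] = 2.278729
  V(1,+1) = exp(-r*dt) * [p_u*33.035322 + p_m*9.648895 + p_d*1.070389] = 11.953418
  V(0,+0) = exp(-r*dt) * [p_u*11.953418 + p_m*2.278729 + p_d*0.174002] = 3.484534


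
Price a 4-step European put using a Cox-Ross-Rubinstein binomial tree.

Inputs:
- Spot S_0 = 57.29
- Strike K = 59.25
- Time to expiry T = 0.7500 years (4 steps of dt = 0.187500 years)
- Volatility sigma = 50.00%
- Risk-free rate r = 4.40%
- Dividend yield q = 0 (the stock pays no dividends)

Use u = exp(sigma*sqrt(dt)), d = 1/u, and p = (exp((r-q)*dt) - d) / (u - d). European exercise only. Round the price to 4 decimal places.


Answer: Price = V(0,0) = 9.5765

Derivation:
dt = T/N = 0.187500
u = exp(sigma*sqrt(dt)) = 1.241731; d = 1/u = 0.805327
p = (exp((r-q)*dt) - d) / (u - d) = 0.465067
Discount per step: exp(-r*dt) = 0.991784
Stock lattice S(k, i) with i counting down-moves:
  k=0: S(0,0) = 57.2900
  k=1: S(1,0) = 71.1388; S(1,1) = 46.1372
  k=2: S(2,0) = 88.3352; S(2,1) = 57.2900; S(2,2) = 37.1556
  k=3: S(3,0) = 109.6886; S(3,1) = 71.1388; S(3,2) = 46.1372; S(3,3) = 29.9224
  k=4: S(4,0) = 136.2037; S(4,1) = 88.3352; S(4,2) = 57.2900; S(4,3) = 37.1556; S(4,4) = 24.0973
Terminal payoffs V(N, i) = max(K - S_T, 0):
  V(4,0) = 0.000000; V(4,1) = 0.000000; V(4,2) = 1.960000; V(4,3) = 22.094441; V(4,4) = 35.152679
Backward induction: V(k, i) = exp(-r*dt) * [p * V(k+1, i) + (1-p) * V(k+1, i+1)].
  V(3,0) = exp(-r*dt) * [p*0.000000 + (1-p)*0.000000] = 0.000000
  V(3,1) = exp(-r*dt) * [p*0.000000 + (1-p)*1.960000] = 1.039855
  V(3,2) = exp(-r*dt) * [p*1.960000 + (1-p)*22.094441] = 12.625990
  V(3,3) = exp(-r*dt) * [p*22.094441 + (1-p)*35.152679] = 28.840808
  V(2,0) = exp(-r*dt) * [p*0.000000 + (1-p)*1.039855] = 0.551683
  V(2,1) = exp(-r*dt) * [p*1.039855 + (1-p)*12.625990] = 7.178201
  V(2,2) = exp(-r*dt) * [p*12.625990 + (1-p)*28.840808] = 21.124838
  V(1,0) = exp(-r*dt) * [p*0.551683 + (1-p)*7.178201] = 4.062773
  V(1,1) = exp(-r*dt) * [p*7.178201 + (1-p)*21.124838] = 14.518450
  V(0,0) = exp(-r*dt) * [p*4.062773 + (1-p)*14.518450] = 9.576531


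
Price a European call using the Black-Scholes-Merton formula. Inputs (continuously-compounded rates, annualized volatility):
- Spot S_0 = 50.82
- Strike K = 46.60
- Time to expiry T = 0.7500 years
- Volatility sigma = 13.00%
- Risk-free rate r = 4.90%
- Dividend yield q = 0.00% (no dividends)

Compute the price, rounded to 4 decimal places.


Answer: Price = 6.2728

Derivation:
d1 = (ln(S/K) + (r - q + 0.5*sigma^2) * T) / (sigma * sqrt(T)) = 1.15271922
d2 = d1 - sigma * sqrt(T) = 1.04013592
exp(-rT) = 0.96391708; exp(-qT) = 1.00000000
C = S_0 * exp(-qT) * N(d1) - K * exp(-rT) * N(d2)
N(d1) = 0.87548718; N(d2) = 0.85086162
C = 50.8200 * 1.00000000 * 0.87548718 - 46.6000 * 0.96391708 * 0.85086162 = 6.2728


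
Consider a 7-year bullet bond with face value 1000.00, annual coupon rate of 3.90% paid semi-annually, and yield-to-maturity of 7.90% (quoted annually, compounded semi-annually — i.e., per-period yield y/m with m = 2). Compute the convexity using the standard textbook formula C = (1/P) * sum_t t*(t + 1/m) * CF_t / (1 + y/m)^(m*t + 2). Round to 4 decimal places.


Answer: Convexity = 40.0995

Derivation:
Coupon per period c = face * coupon_rate / m = 19.500000
Periods per year m = 2; per-period yield y/m = 0.039500
Number of cashflows N = 14
Cashflows (t years, CF_t, discount factor 1/(1+y/m)^(m*t), PV):
  t = 0.5000: CF_t = 19.500000, DF = 0.962001, PV = 18.759019
  t = 1.0000: CF_t = 19.500000, DF = 0.925446, PV = 18.046194
  t = 1.5000: CF_t = 19.500000, DF = 0.890280, PV = 17.360456
  t = 2.0000: CF_t = 19.500000, DF = 0.856450, PV = 16.700775
  t = 2.5000: CF_t = 19.500000, DF = 0.823906, PV = 16.066162
  t = 3.0000: CF_t = 19.500000, DF = 0.792598, PV = 15.455663
  t = 3.5000: CF_t = 19.500000, DF = 0.762480, PV = 14.868363
  t = 4.0000: CF_t = 19.500000, DF = 0.733507, PV = 14.303380
  t = 4.5000: CF_t = 19.500000, DF = 0.705634, PV = 13.759865
  t = 5.0000: CF_t = 19.500000, DF = 0.678821, PV = 13.237003
  t = 5.5000: CF_t = 19.500000, DF = 0.653026, PV = 12.734010
  t = 6.0000: CF_t = 19.500000, DF = 0.628212, PV = 12.250130
  t = 6.5000: CF_t = 19.500000, DF = 0.604340, PV = 11.784637
  t = 7.0000: CF_t = 1019.500000, DF = 0.581376, PV = 592.712817
Price P = sum_t PV_t = 788.038474
Convexity numerator sum_t t*(t + 1/m) * CF_t / (1+y/m)^(m*t + 2):
  t = 0.5000: term = 8.680228
  t = 1.0000: term = 25.051163
  t = 1.5000: term = 48.198486
  t = 2.0000: term = 77.278317
  t = 2.5000: term = 111.512723
  t = 3.0000: term = 150.185485
  t = 3.5000: term = 192.638108
  t = 4.0000: term = 238.266058
  t = 4.5000: term = 286.515221
  t = 5.0000: term = 336.878567
  t = 5.5000: term = 388.893007
  t = 6.0000: term = 442.136437
  t = 6.5000: term = 496.224957
  t = 7.0000: term = 28797.489914
Convexity = (1/P) * sum = 31599.948671 / 788.038474 = 40.099500
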